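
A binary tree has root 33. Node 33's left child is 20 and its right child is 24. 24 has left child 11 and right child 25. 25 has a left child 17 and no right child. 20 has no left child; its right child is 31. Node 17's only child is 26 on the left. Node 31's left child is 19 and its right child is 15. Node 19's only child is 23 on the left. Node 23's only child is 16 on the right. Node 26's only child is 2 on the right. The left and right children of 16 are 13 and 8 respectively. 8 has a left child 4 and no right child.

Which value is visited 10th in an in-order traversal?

33

In-order visits the left subtree, then the node, then the right subtree.
At 33: go left to 20.
  At 20: no left child.
  Visit 20.
  At 20: go right to 31.
    At 31: go left to 19.
      At 19: go left to 23.
        At 23: no left child.
        Visit 23.
        At 23: go right to 16.
          At 16: go left to 13.
            13 is a leaf — visit 13.
          Visit 16.
          At 16: go right to 8.
            At 8: go left to 4.
              4 is a leaf — visit 4.
            Visit 8.
            At 8: no right child.
      Visit 19.
      At 19: no right child.
    Visit 31.
    At 31: go right to 15.
      15 is a leaf — visit 15.
Visit 33.
At 33: go right to 24.
  At 24: go left to 11.
    11 is a leaf — visit 11.
  Visit 24.
  At 24: go right to 25.
    At 25: go left to 17.
      At 17: go left to 26.
        At 26: no left child.
        Visit 26.
        At 26: go right to 2.
          2 is a leaf — visit 2.
      Visit 17.
      At 17: no right child.
    Visit 25.
    At 25: no right child.
Full in-order sequence: 20, 23, 13, 16, 4, 8, 19, 31, 15, 33, 11, 24, 26, 2, 17, 25.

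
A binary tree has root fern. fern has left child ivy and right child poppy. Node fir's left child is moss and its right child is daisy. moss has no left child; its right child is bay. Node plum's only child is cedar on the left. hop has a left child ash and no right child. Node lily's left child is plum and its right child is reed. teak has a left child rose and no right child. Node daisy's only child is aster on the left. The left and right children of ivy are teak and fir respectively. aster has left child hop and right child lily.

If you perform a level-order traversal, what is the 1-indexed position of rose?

6

Level-order visits nodes level by level from the root, left to right within each level.
Level 0: fern
Level 1: ivy, poppy
Level 2: teak, fir
Level 3: rose, moss, daisy
Level 4: bay, aster
Level 5: hop, lily
Level 6: ash, plum, reed
Level 7: cedar
Full level-order sequence: fern, ivy, poppy, teak, fir, rose, moss, daisy, bay, aster, hop, lily, ash, plum, reed, cedar.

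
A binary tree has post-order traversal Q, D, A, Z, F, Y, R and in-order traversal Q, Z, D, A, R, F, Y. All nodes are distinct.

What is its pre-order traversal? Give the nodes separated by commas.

R, Z, Q, A, D, Y, F

The last element of post-order is the root; it splits in-order into left and right subtrees.
Root R: left subtree has 4 nodes {Q, Z, D, A}, right has 2 {F, Y}.
  Root Z: left subtree has 1 node {Q}, right has 2 {D, A}.
    Root A: left subtree has 1 node {D}, right has 0 { }.
  Root Y: left subtree has 1 node {F}, right has 0 { }.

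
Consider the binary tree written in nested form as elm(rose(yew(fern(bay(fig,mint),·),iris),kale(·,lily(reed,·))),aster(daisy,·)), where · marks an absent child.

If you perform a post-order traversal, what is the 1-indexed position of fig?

1

Post-order visits the left subtree, then the right subtree, then the node.
At elm: go left to rose.
  At rose: go left to yew.
    At yew: go left to fern.
      At fern: go left to bay.
        At bay: go left to fig.
          fig is a leaf — visit fig.
        At bay: go right to mint.
          mint is a leaf — visit mint.
        Visit bay.
      At fern: no right child.
      Visit fern.
    At yew: go right to iris.
      iris is a leaf — visit iris.
    Visit yew.
  At rose: go right to kale.
    At kale: no left child.
    At kale: go right to lily.
      At lily: go left to reed.
        reed is a leaf — visit reed.
      At lily: no right child.
      Visit lily.
    Visit kale.
  Visit rose.
At elm: go right to aster.
  At aster: go left to daisy.
    daisy is a leaf — visit daisy.
  At aster: no right child.
  Visit aster.
Visit elm.
Full post-order sequence: fig, mint, bay, fern, iris, yew, reed, lily, kale, rose, daisy, aster, elm.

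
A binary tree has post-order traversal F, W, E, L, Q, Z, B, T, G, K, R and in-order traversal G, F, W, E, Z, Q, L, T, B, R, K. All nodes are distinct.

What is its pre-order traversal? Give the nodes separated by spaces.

The last element of post-order is the root; it splits in-order into left and right subtrees.
Root R: left subtree has 9 nodes {G, F, W, E, Z, Q, L, T, B}, right has 1 {K}.
  Root G: left subtree has 0 nodes { }, right has 8 {F, W, E, Z, Q, L, T, B}.
    Root T: left subtree has 6 nodes {F, W, E, Z, Q, L}, right has 1 {B}.
      Root Z: left subtree has 3 nodes {F, W, E}, right has 2 {Q, L}.
        Root E: left subtree has 2 nodes {F, W}, right has 0 { }.
          Root W: left subtree has 1 node {F}, right has 0 { }.
        Root Q: left subtree has 0 nodes { }, right has 1 {L}.

R G T Z E W F Q L B K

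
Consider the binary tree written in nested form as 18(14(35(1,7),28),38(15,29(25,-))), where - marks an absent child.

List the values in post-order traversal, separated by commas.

1, 7, 35, 28, 14, 15, 25, 29, 38, 18

Post-order visits the left subtree, then the right subtree, then the node.
At 18: go left to 14.
  At 14: go left to 35.
    At 35: go left to 1.
      1 is a leaf — visit 1.
    At 35: go right to 7.
      7 is a leaf — visit 7.
    Visit 35.
  At 14: go right to 28.
    28 is a leaf — visit 28.
  Visit 14.
At 18: go right to 38.
  At 38: go left to 15.
    15 is a leaf — visit 15.
  At 38: go right to 29.
    At 29: go left to 25.
      25 is a leaf — visit 25.
    At 29: no right child.
    Visit 29.
  Visit 38.
Visit 18.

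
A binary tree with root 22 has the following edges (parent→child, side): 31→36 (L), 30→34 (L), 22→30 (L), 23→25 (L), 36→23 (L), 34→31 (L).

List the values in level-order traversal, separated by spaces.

Level-order visits nodes level by level from the root, left to right within each level.
Level 0: 22
Level 1: 30
Level 2: 34
Level 3: 31
Level 4: 36
Level 5: 23
Level 6: 25

22 30 34 31 36 23 25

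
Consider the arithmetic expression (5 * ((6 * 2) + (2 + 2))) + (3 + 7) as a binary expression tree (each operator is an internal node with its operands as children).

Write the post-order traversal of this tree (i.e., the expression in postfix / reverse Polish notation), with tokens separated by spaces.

5 6 2 * 2 2 + + * 3 7 + +

Post-order on an expression tree gives postfix notation: for each operator, emit left operand, right operand, then the operator.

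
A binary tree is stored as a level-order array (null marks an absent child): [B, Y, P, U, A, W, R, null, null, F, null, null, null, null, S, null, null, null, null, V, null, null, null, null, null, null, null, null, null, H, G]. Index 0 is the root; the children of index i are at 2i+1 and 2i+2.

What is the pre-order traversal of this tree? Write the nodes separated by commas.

Pre-order visits the node, then its left subtree, then its right subtree.
Visit B.
At B: go left to Y.
  Visit Y.
  At Y: go left to U.
    U is a leaf — visit U.
  At Y: go right to A.
    Visit A.
    At A: go left to F.
      Visit F.
      At F: go left to V.
        V is a leaf — visit V.
      At F: no right child.
    At A: no right child.
At B: go right to P.
  Visit P.
  At P: go left to W.
    W is a leaf — visit W.
  At P: go right to R.
    Visit R.
    At R: no left child.
    At R: go right to S.
      Visit S.
      At S: go left to H.
        H is a leaf — visit H.
      At S: go right to G.
        G is a leaf — visit G.

B, Y, U, A, F, V, P, W, R, S, H, G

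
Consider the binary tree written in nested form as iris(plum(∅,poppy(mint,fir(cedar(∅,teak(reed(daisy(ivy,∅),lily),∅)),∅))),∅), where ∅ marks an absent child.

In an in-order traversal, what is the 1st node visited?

plum

In-order visits the left subtree, then the node, then the right subtree.
At iris: go left to plum.
  At plum: no left child.
  Visit plum.
  At plum: go right to poppy.
    At poppy: go left to mint.
      mint is a leaf — visit mint.
    Visit poppy.
    At poppy: go right to fir.
      At fir: go left to cedar.
        At cedar: no left child.
        Visit cedar.
        At cedar: go right to teak.
          At teak: go left to reed.
            At reed: go left to daisy.
              At daisy: go left to ivy.
                ivy is a leaf — visit ivy.
              Visit daisy.
              At daisy: no right child.
            Visit reed.
            At reed: go right to lily.
              lily is a leaf — visit lily.
          Visit teak.
          At teak: no right child.
      Visit fir.
      At fir: no right child.
Visit iris.
At iris: no right child.
Full in-order sequence: plum, mint, poppy, cedar, ivy, daisy, reed, lily, teak, fir, iris.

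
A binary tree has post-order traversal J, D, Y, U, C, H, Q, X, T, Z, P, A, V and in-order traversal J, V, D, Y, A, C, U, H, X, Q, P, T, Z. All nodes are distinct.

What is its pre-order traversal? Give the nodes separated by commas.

The last element of post-order is the root; it splits in-order into left and right subtrees.
Root V: left subtree has 1 node {J}, right has 11 {D, Y, A, C, U, H, X, Q, P, T, Z}.
  Root A: left subtree has 2 nodes {D, Y}, right has 8 {C, U, H, X, Q, P, T, Z}.
    Root Y: left subtree has 1 node {D}, right has 0 { }.
    Root P: left subtree has 5 nodes {C, U, H, X, Q}, right has 2 {T, Z}.
      Root X: left subtree has 3 nodes {C, U, H}, right has 1 {Q}.
        Root H: left subtree has 2 nodes {C, U}, right has 0 { }.
          Root C: left subtree has 0 nodes { }, right has 1 {U}.
      Root Z: left subtree has 1 node {T}, right has 0 { }.

V, J, A, Y, D, P, X, H, C, U, Q, Z, T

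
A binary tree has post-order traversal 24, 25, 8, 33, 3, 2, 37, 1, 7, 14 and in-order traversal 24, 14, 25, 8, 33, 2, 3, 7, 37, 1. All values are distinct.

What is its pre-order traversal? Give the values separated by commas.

14, 24, 7, 2, 33, 8, 25, 3, 1, 37

The last element of post-order is the root; it splits in-order into left and right subtrees.
Root 14: left subtree has 1 node {24}, right has 8 {25, 8, 33, 2, 3, 7, 37, 1}.
  Root 7: left subtree has 5 nodes {25, 8, 33, 2, 3}, right has 2 {37, 1}.
    Root 2: left subtree has 3 nodes {25, 8, 33}, right has 1 {3}.
      Root 33: left subtree has 2 nodes {25, 8}, right has 0 { }.
        Root 8: left subtree has 1 node {25}, right has 0 { }.
    Root 1: left subtree has 1 node {37}, right has 0 { }.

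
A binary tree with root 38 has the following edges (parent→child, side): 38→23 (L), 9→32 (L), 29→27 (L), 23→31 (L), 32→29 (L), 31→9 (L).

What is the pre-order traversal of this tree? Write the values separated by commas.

Pre-order visits the node, then its left subtree, then its right subtree.
Visit 38.
At 38: go left to 23.
  Visit 23.
  At 23: go left to 31.
    Visit 31.
    At 31: go left to 9.
      Visit 9.
      At 9: go left to 32.
        Visit 32.
        At 32: go left to 29.
          Visit 29.
          At 29: go left to 27.
            27 is a leaf — visit 27.
          At 29: no right child.
        At 32: no right child.
      At 9: no right child.
    At 31: no right child.
  At 23: no right child.
At 38: no right child.

38, 23, 31, 9, 32, 29, 27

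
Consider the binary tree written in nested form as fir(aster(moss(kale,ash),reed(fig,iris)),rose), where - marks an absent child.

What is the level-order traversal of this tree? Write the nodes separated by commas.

fir, aster, rose, moss, reed, kale, ash, fig, iris

Level-order visits nodes level by level from the root, left to right within each level.
Level 0: fir
Level 1: aster, rose
Level 2: moss, reed
Level 3: kale, ash, fig, iris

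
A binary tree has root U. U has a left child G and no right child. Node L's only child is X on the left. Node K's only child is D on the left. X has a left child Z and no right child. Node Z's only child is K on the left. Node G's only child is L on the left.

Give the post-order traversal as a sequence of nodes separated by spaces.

Post-order visits the left subtree, then the right subtree, then the node.
At U: go left to G.
  At G: go left to L.
    At L: go left to X.
      At X: go left to Z.
        At Z: go left to K.
          At K: go left to D.
            D is a leaf — visit D.
          At K: no right child.
          Visit K.
        At Z: no right child.
        Visit Z.
      At X: no right child.
      Visit X.
    At L: no right child.
    Visit L.
  At G: no right child.
  Visit G.
At U: no right child.
Visit U.

D K Z X L G U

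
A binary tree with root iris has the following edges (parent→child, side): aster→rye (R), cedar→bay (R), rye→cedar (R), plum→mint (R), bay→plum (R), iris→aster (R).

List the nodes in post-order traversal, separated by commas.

mint, plum, bay, cedar, rye, aster, iris

Post-order visits the left subtree, then the right subtree, then the node.
At iris: no left child.
At iris: go right to aster.
  At aster: no left child.
  At aster: go right to rye.
    At rye: no left child.
    At rye: go right to cedar.
      At cedar: no left child.
      At cedar: go right to bay.
        At bay: no left child.
        At bay: go right to plum.
          At plum: no left child.
          At plum: go right to mint.
            mint is a leaf — visit mint.
          Visit plum.
        Visit bay.
      Visit cedar.
    Visit rye.
  Visit aster.
Visit iris.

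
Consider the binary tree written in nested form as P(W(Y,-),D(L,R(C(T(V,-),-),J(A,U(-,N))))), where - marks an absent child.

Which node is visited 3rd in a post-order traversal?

Post-order visits the left subtree, then the right subtree, then the node.
At P: go left to W.
  At W: go left to Y.
    Y is a leaf — visit Y.
  At W: no right child.
  Visit W.
At P: go right to D.
  At D: go left to L.
    L is a leaf — visit L.
  At D: go right to R.
    At R: go left to C.
      At C: go left to T.
        At T: go left to V.
          V is a leaf — visit V.
        At T: no right child.
        Visit T.
      At C: no right child.
      Visit C.
    At R: go right to J.
      At J: go left to A.
        A is a leaf — visit A.
      At J: go right to U.
        At U: no left child.
        At U: go right to N.
          N is a leaf — visit N.
        Visit U.
      Visit J.
    Visit R.
  Visit D.
Visit P.
Full post-order sequence: Y, W, L, V, T, C, A, N, U, J, R, D, P.

L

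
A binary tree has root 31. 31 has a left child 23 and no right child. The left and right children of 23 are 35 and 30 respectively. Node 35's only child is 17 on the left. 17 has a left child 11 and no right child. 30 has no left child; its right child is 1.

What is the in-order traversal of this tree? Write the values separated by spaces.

In-order visits the left subtree, then the node, then the right subtree.
At 31: go left to 23.
  At 23: go left to 35.
    At 35: go left to 17.
      At 17: go left to 11.
        11 is a leaf — visit 11.
      Visit 17.
      At 17: no right child.
    Visit 35.
    At 35: no right child.
  Visit 23.
  At 23: go right to 30.
    At 30: no left child.
    Visit 30.
    At 30: go right to 1.
      1 is a leaf — visit 1.
Visit 31.
At 31: no right child.

11 17 35 23 30 1 31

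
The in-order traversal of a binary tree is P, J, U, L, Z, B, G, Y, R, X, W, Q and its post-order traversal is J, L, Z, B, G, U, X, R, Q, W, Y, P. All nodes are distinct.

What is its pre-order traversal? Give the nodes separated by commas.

P, Y, U, J, G, B, Z, L, W, R, X, Q

The last element of post-order is the root; it splits in-order into left and right subtrees.
Root P: left subtree has 0 nodes { }, right has 11 {J, U, L, Z, B, G, Y, R, X, W, Q}.
  Root Y: left subtree has 6 nodes {J, U, L, Z, B, G}, right has 4 {R, X, W, Q}.
    Root U: left subtree has 1 node {J}, right has 4 {L, Z, B, G}.
      Root G: left subtree has 3 nodes {L, Z, B}, right has 0 { }.
        Root B: left subtree has 2 nodes {L, Z}, right has 0 { }.
          Root Z: left subtree has 1 node {L}, right has 0 { }.
    Root W: left subtree has 2 nodes {R, X}, right has 1 {Q}.
      Root R: left subtree has 0 nodes { }, right has 1 {X}.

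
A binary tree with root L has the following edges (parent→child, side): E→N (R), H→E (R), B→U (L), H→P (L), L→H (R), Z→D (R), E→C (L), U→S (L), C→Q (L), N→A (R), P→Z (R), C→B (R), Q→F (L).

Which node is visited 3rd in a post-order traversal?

Post-order visits the left subtree, then the right subtree, then the node.
At L: no left child.
At L: go right to H.
  At H: go left to P.
    At P: no left child.
    At P: go right to Z.
      At Z: no left child.
      At Z: go right to D.
        D is a leaf — visit D.
      Visit Z.
    Visit P.
  At H: go right to E.
    At E: go left to C.
      At C: go left to Q.
        At Q: go left to F.
          F is a leaf — visit F.
        At Q: no right child.
        Visit Q.
      At C: go right to B.
        At B: go left to U.
          At U: go left to S.
            S is a leaf — visit S.
          At U: no right child.
          Visit U.
        At B: no right child.
        Visit B.
      Visit C.
    At E: go right to N.
      At N: no left child.
      At N: go right to A.
        A is a leaf — visit A.
      Visit N.
    Visit E.
  Visit H.
Visit L.
Full post-order sequence: D, Z, P, F, Q, S, U, B, C, A, N, E, H, L.

P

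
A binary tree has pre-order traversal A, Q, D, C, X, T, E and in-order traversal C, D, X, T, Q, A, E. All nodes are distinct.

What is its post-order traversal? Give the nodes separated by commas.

C, T, X, D, Q, E, A

The first element of pre-order is the root; it splits in-order into left and right subtrees.
Root A: left subtree has 5 nodes {C, D, X, T, Q}, right has 1 {E}.
  Root Q: left subtree has 4 nodes {C, D, X, T}, right has 0 { }.
    Root D: left subtree has 1 node {C}, right has 2 {X, T}.
      Root X: left subtree has 0 nodes { }, right has 1 {T}.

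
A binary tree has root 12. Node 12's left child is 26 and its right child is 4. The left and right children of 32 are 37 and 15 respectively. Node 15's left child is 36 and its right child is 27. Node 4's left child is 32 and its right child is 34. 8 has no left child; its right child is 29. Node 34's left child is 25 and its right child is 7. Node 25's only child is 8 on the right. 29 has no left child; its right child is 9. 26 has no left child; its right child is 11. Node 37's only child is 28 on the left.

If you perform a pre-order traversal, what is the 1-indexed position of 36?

9

Pre-order visits the node, then its left subtree, then its right subtree.
Visit 12.
At 12: go left to 26.
  Visit 26.
  At 26: no left child.
  At 26: go right to 11.
    11 is a leaf — visit 11.
At 12: go right to 4.
  Visit 4.
  At 4: go left to 32.
    Visit 32.
    At 32: go left to 37.
      Visit 37.
      At 37: go left to 28.
        28 is a leaf — visit 28.
      At 37: no right child.
    At 32: go right to 15.
      Visit 15.
      At 15: go left to 36.
        36 is a leaf — visit 36.
      At 15: go right to 27.
        27 is a leaf — visit 27.
  At 4: go right to 34.
    Visit 34.
    At 34: go left to 25.
      Visit 25.
      At 25: no left child.
      At 25: go right to 8.
        Visit 8.
        At 8: no left child.
        At 8: go right to 29.
          Visit 29.
          At 29: no left child.
          At 29: go right to 9.
            9 is a leaf — visit 9.
    At 34: go right to 7.
      7 is a leaf — visit 7.
Full pre-order sequence: 12, 26, 11, 4, 32, 37, 28, 15, 36, 27, 34, 25, 8, 29, 9, 7.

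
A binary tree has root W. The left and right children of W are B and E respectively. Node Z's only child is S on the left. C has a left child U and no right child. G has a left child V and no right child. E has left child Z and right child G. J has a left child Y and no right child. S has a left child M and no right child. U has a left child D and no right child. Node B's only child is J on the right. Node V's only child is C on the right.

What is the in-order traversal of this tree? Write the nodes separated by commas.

In-order visits the left subtree, then the node, then the right subtree.
At W: go left to B.
  At B: no left child.
  Visit B.
  At B: go right to J.
    At J: go left to Y.
      Y is a leaf — visit Y.
    Visit J.
    At J: no right child.
Visit W.
At W: go right to E.
  At E: go left to Z.
    At Z: go left to S.
      At S: go left to M.
        M is a leaf — visit M.
      Visit S.
      At S: no right child.
    Visit Z.
    At Z: no right child.
  Visit E.
  At E: go right to G.
    At G: go left to V.
      At V: no left child.
      Visit V.
      At V: go right to C.
        At C: go left to U.
          At U: go left to D.
            D is a leaf — visit D.
          Visit U.
          At U: no right child.
        Visit C.
        At C: no right child.
    Visit G.
    At G: no right child.

B, Y, J, W, M, S, Z, E, V, D, U, C, G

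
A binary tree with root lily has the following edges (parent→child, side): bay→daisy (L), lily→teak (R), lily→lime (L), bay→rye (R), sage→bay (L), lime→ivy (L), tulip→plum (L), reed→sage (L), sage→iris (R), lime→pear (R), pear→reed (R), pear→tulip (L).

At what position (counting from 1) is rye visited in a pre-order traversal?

11

Pre-order visits the node, then its left subtree, then its right subtree.
Visit lily.
At lily: go left to lime.
  Visit lime.
  At lime: go left to ivy.
    ivy is a leaf — visit ivy.
  At lime: go right to pear.
    Visit pear.
    At pear: go left to tulip.
      Visit tulip.
      At tulip: go left to plum.
        plum is a leaf — visit plum.
      At tulip: no right child.
    At pear: go right to reed.
      Visit reed.
      At reed: go left to sage.
        Visit sage.
        At sage: go left to bay.
          Visit bay.
          At bay: go left to daisy.
            daisy is a leaf — visit daisy.
          At bay: go right to rye.
            rye is a leaf — visit rye.
        At sage: go right to iris.
          iris is a leaf — visit iris.
      At reed: no right child.
At lily: go right to teak.
  teak is a leaf — visit teak.
Full pre-order sequence: lily, lime, ivy, pear, tulip, plum, reed, sage, bay, daisy, rye, iris, teak.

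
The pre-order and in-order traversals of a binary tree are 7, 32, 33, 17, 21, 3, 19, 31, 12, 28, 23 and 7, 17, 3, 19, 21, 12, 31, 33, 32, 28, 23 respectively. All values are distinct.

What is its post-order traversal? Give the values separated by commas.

The first element of pre-order is the root; it splits in-order into left and right subtrees.
Root 7: left subtree has 0 nodes { }, right has 10 {17, 3, 19, 21, 12, 31, 33, 32, 28, 23}.
  Root 32: left subtree has 7 nodes {17, 3, 19, 21, 12, 31, 33}, right has 2 {28, 23}.
    Root 33: left subtree has 6 nodes {17, 3, 19, 21, 12, 31}, right has 0 { }.
      Root 17: left subtree has 0 nodes { }, right has 5 {3, 19, 21, 12, 31}.
        Root 21: left subtree has 2 nodes {3, 19}, right has 2 {12, 31}.
          Root 3: left subtree has 0 nodes { }, right has 1 {19}.
          Root 31: left subtree has 1 node {12}, right has 0 { }.
    Root 28: left subtree has 0 nodes { }, right has 1 {23}.

19, 3, 12, 31, 21, 17, 33, 23, 28, 32, 7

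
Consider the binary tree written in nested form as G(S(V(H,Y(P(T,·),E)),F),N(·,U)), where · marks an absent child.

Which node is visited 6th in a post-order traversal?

Post-order visits the left subtree, then the right subtree, then the node.
At G: go left to S.
  At S: go left to V.
    At V: go left to H.
      H is a leaf — visit H.
    At V: go right to Y.
      At Y: go left to P.
        At P: go left to T.
          T is a leaf — visit T.
        At P: no right child.
        Visit P.
      At Y: go right to E.
        E is a leaf — visit E.
      Visit Y.
    Visit V.
  At S: go right to F.
    F is a leaf — visit F.
  Visit S.
At G: go right to N.
  At N: no left child.
  At N: go right to U.
    U is a leaf — visit U.
  Visit N.
Visit G.
Full post-order sequence: H, T, P, E, Y, V, F, S, U, N, G.

V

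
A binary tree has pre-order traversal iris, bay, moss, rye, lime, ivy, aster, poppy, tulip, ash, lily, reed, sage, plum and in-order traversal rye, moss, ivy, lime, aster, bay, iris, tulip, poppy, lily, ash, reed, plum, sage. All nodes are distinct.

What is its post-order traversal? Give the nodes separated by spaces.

The first element of pre-order is the root; it splits in-order into left and right subtrees.
Root iris: left subtree has 6 nodes {rye, moss, ivy, lime, aster, bay}, right has 7 {tulip, poppy, lily, ash, reed, plum, sage}.
  Root bay: left subtree has 5 nodes {rye, moss, ivy, lime, aster}, right has 0 { }.
    Root moss: left subtree has 1 node {rye}, right has 3 {ivy, lime, aster}.
      Root lime: left subtree has 1 node {ivy}, right has 1 {aster}.
  Root poppy: left subtree has 1 node {tulip}, right has 5 {lily, ash, reed, plum, sage}.
    Root ash: left subtree has 1 node {lily}, right has 3 {reed, plum, sage}.
      Root reed: left subtree has 0 nodes { }, right has 2 {plum, sage}.
        Root sage: left subtree has 1 node {plum}, right has 0 { }.

rye ivy aster lime moss bay tulip lily plum sage reed ash poppy iris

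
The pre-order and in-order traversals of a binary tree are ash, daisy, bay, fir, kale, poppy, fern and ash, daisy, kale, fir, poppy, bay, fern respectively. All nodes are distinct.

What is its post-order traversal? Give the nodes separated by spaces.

The first element of pre-order is the root; it splits in-order into left and right subtrees.
Root ash: left subtree has 0 nodes { }, right has 6 {daisy, kale, fir, poppy, bay, fern}.
  Root daisy: left subtree has 0 nodes { }, right has 5 {kale, fir, poppy, bay, fern}.
    Root bay: left subtree has 3 nodes {kale, fir, poppy}, right has 1 {fern}.
      Root fir: left subtree has 1 node {kale}, right has 1 {poppy}.

kale poppy fir fern bay daisy ash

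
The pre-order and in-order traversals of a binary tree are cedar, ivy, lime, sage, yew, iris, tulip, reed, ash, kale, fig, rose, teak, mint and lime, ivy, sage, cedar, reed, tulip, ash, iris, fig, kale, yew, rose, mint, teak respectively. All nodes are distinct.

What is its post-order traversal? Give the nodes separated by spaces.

The first element of pre-order is the root; it splits in-order into left and right subtrees.
Root cedar: left subtree has 3 nodes {lime, ivy, sage}, right has 10 {reed, tulip, ash, iris, fig, kale, yew, rose, mint, teak}.
  Root ivy: left subtree has 1 node {lime}, right has 1 {sage}.
  Root yew: left subtree has 6 nodes {reed, tulip, ash, iris, fig, kale}, right has 3 {rose, mint, teak}.
    Root iris: left subtree has 3 nodes {reed, tulip, ash}, right has 2 {fig, kale}.
      Root tulip: left subtree has 1 node {reed}, right has 1 {ash}.
      Root kale: left subtree has 1 node {fig}, right has 0 { }.
    Root rose: left subtree has 0 nodes { }, right has 2 {mint, teak}.
      Root teak: left subtree has 1 node {mint}, right has 0 { }.

lime sage ivy reed ash tulip fig kale iris mint teak rose yew cedar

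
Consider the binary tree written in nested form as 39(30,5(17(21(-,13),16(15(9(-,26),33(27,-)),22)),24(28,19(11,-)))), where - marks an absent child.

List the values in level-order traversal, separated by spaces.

39 30 5 17 24 21 16 28 19 13 15 22 11 9 33 26 27

Level-order visits nodes level by level from the root, left to right within each level.
Level 0: 39
Level 1: 30, 5
Level 2: 17, 24
Level 3: 21, 16, 28, 19
Level 4: 13, 15, 22, 11
Level 5: 9, 33
Level 6: 26, 27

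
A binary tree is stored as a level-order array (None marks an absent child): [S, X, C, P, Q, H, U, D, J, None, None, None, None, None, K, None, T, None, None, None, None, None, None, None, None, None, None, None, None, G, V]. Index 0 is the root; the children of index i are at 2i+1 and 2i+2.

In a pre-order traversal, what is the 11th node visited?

Pre-order visits the node, then its left subtree, then its right subtree.
Visit S.
At S: go left to X.
  Visit X.
  At X: go left to P.
    Visit P.
    At P: go left to D.
      Visit D.
      At D: no left child.
      At D: go right to T.
        T is a leaf — visit T.
    At P: go right to J.
      J is a leaf — visit J.
  At X: go right to Q.
    Q is a leaf — visit Q.
At S: go right to C.
  Visit C.
  At C: go left to H.
    H is a leaf — visit H.
  At C: go right to U.
    Visit U.
    At U: no left child.
    At U: go right to K.
      Visit K.
      At K: go left to G.
        G is a leaf — visit G.
      At K: go right to V.
        V is a leaf — visit V.
Full pre-order sequence: S, X, P, D, T, J, Q, C, H, U, K, G, V.

K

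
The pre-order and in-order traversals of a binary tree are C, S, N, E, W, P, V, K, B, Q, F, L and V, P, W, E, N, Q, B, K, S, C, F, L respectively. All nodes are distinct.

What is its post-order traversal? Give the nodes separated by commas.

V, P, W, E, Q, B, K, N, S, L, F, C

The first element of pre-order is the root; it splits in-order into left and right subtrees.
Root C: left subtree has 9 nodes {V, P, W, E, N, Q, B, K, S}, right has 2 {F, L}.
  Root S: left subtree has 8 nodes {V, P, W, E, N, Q, B, K}, right has 0 { }.
    Root N: left subtree has 4 nodes {V, P, W, E}, right has 3 {Q, B, K}.
      Root E: left subtree has 3 nodes {V, P, W}, right has 0 { }.
        Root W: left subtree has 2 nodes {V, P}, right has 0 { }.
          Root P: left subtree has 1 node {V}, right has 0 { }.
      Root K: left subtree has 2 nodes {Q, B}, right has 0 { }.
        Root B: left subtree has 1 node {Q}, right has 0 { }.
  Root F: left subtree has 0 nodes { }, right has 1 {L}.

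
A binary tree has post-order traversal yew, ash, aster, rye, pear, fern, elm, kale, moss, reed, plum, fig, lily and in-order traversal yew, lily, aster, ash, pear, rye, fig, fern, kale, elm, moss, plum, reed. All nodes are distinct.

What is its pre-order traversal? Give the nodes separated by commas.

lily, yew, fig, pear, aster, ash, rye, plum, moss, kale, fern, elm, reed

The last element of post-order is the root; it splits in-order into left and right subtrees.
Root lily: left subtree has 1 node {yew}, right has 11 {aster, ash, pear, rye, fig, fern, kale, elm, moss, plum, reed}.
  Root fig: left subtree has 4 nodes {aster, ash, pear, rye}, right has 6 {fern, kale, elm, moss, plum, reed}.
    Root pear: left subtree has 2 nodes {aster, ash}, right has 1 {rye}.
      Root aster: left subtree has 0 nodes { }, right has 1 {ash}.
    Root plum: left subtree has 4 nodes {fern, kale, elm, moss}, right has 1 {reed}.
      Root moss: left subtree has 3 nodes {fern, kale, elm}, right has 0 { }.
        Root kale: left subtree has 1 node {fern}, right has 1 {elm}.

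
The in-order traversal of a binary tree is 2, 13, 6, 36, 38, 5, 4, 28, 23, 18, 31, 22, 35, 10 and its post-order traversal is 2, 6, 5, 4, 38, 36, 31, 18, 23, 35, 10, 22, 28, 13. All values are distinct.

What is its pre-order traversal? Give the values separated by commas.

The last element of post-order is the root; it splits in-order into left and right subtrees.
Root 13: left subtree has 1 node {2}, right has 12 {6, 36, 38, 5, 4, 28, 23, 18, 31, 22, 35, 10}.
  Root 28: left subtree has 5 nodes {6, 36, 38, 5, 4}, right has 6 {23, 18, 31, 22, 35, 10}.
    Root 36: left subtree has 1 node {6}, right has 3 {38, 5, 4}.
      Root 38: left subtree has 0 nodes { }, right has 2 {5, 4}.
        Root 4: left subtree has 1 node {5}, right has 0 { }.
    Root 22: left subtree has 3 nodes {23, 18, 31}, right has 2 {35, 10}.
      Root 23: left subtree has 0 nodes { }, right has 2 {18, 31}.
        Root 18: left subtree has 0 nodes { }, right has 1 {31}.
      Root 10: left subtree has 1 node {35}, right has 0 { }.

13, 2, 28, 36, 6, 38, 4, 5, 22, 23, 18, 31, 10, 35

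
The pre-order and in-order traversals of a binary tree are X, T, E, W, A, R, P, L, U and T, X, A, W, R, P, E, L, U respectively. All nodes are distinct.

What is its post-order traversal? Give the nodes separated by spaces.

The first element of pre-order is the root; it splits in-order into left and right subtrees.
Root X: left subtree has 1 node {T}, right has 7 {A, W, R, P, E, L, U}.
  Root E: left subtree has 4 nodes {A, W, R, P}, right has 2 {L, U}.
    Root W: left subtree has 1 node {A}, right has 2 {R, P}.
      Root R: left subtree has 0 nodes { }, right has 1 {P}.
    Root L: left subtree has 0 nodes { }, right has 1 {U}.

T A P R W U L E X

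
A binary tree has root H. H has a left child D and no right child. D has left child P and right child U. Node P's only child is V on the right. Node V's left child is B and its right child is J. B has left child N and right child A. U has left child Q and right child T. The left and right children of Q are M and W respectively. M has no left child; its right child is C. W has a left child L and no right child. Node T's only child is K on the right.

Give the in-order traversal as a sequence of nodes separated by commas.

In-order visits the left subtree, then the node, then the right subtree.
At H: go left to D.
  At D: go left to P.
    At P: no left child.
    Visit P.
    At P: go right to V.
      At V: go left to B.
        At B: go left to N.
          N is a leaf — visit N.
        Visit B.
        At B: go right to A.
          A is a leaf — visit A.
      Visit V.
      At V: go right to J.
        J is a leaf — visit J.
  Visit D.
  At D: go right to U.
    At U: go left to Q.
      At Q: go left to M.
        At M: no left child.
        Visit M.
        At M: go right to C.
          C is a leaf — visit C.
      Visit Q.
      At Q: go right to W.
        At W: go left to L.
          L is a leaf — visit L.
        Visit W.
        At W: no right child.
    Visit U.
    At U: go right to T.
      At T: no left child.
      Visit T.
      At T: go right to K.
        K is a leaf — visit K.
Visit H.
At H: no right child.

P, N, B, A, V, J, D, M, C, Q, L, W, U, T, K, H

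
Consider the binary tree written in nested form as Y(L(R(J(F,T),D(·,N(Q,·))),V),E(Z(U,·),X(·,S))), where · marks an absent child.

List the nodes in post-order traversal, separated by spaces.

F T J Q N D R V L U Z S X E Y

Post-order visits the left subtree, then the right subtree, then the node.
At Y: go left to L.
  At L: go left to R.
    At R: go left to J.
      At J: go left to F.
        F is a leaf — visit F.
      At J: go right to T.
        T is a leaf — visit T.
      Visit J.
    At R: go right to D.
      At D: no left child.
      At D: go right to N.
        At N: go left to Q.
          Q is a leaf — visit Q.
        At N: no right child.
        Visit N.
      Visit D.
    Visit R.
  At L: go right to V.
    V is a leaf — visit V.
  Visit L.
At Y: go right to E.
  At E: go left to Z.
    At Z: go left to U.
      U is a leaf — visit U.
    At Z: no right child.
    Visit Z.
  At E: go right to X.
    At X: no left child.
    At X: go right to S.
      S is a leaf — visit S.
    Visit X.
  Visit E.
Visit Y.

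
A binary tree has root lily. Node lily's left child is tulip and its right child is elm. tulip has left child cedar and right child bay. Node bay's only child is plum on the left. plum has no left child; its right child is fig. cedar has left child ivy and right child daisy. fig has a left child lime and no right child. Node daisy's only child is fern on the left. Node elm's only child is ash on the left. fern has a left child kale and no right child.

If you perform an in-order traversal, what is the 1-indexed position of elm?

13

In-order visits the left subtree, then the node, then the right subtree.
At lily: go left to tulip.
  At tulip: go left to cedar.
    At cedar: go left to ivy.
      ivy is a leaf — visit ivy.
    Visit cedar.
    At cedar: go right to daisy.
      At daisy: go left to fern.
        At fern: go left to kale.
          kale is a leaf — visit kale.
        Visit fern.
        At fern: no right child.
      Visit daisy.
      At daisy: no right child.
  Visit tulip.
  At tulip: go right to bay.
    At bay: go left to plum.
      At plum: no left child.
      Visit plum.
      At plum: go right to fig.
        At fig: go left to lime.
          lime is a leaf — visit lime.
        Visit fig.
        At fig: no right child.
    Visit bay.
    At bay: no right child.
Visit lily.
At lily: go right to elm.
  At elm: go left to ash.
    ash is a leaf — visit ash.
  Visit elm.
  At elm: no right child.
Full in-order sequence: ivy, cedar, kale, fern, daisy, tulip, plum, lime, fig, bay, lily, ash, elm.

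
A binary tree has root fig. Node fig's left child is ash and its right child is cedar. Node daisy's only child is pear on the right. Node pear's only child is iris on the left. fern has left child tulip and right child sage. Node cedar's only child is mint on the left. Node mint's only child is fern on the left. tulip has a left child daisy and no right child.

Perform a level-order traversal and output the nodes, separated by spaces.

Level-order visits nodes level by level from the root, left to right within each level.
Level 0: fig
Level 1: ash, cedar
Level 2: mint
Level 3: fern
Level 4: tulip, sage
Level 5: daisy
Level 6: pear
Level 7: iris

fig ash cedar mint fern tulip sage daisy pear iris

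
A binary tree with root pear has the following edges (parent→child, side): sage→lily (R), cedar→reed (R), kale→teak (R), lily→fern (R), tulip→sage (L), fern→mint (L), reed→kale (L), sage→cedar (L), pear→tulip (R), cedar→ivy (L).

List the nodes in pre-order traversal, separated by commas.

pear, tulip, sage, cedar, ivy, reed, kale, teak, lily, fern, mint

Pre-order visits the node, then its left subtree, then its right subtree.
Visit pear.
At pear: no left child.
At pear: go right to tulip.
  Visit tulip.
  At tulip: go left to sage.
    Visit sage.
    At sage: go left to cedar.
      Visit cedar.
      At cedar: go left to ivy.
        ivy is a leaf — visit ivy.
      At cedar: go right to reed.
        Visit reed.
        At reed: go left to kale.
          Visit kale.
          At kale: no left child.
          At kale: go right to teak.
            teak is a leaf — visit teak.
        At reed: no right child.
    At sage: go right to lily.
      Visit lily.
      At lily: no left child.
      At lily: go right to fern.
        Visit fern.
        At fern: go left to mint.
          mint is a leaf — visit mint.
        At fern: no right child.
  At tulip: no right child.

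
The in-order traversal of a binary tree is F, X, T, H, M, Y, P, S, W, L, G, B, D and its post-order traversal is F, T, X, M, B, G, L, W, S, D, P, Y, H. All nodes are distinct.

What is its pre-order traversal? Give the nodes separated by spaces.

H X F T Y M P D S W L G B

The last element of post-order is the root; it splits in-order into left and right subtrees.
Root H: left subtree has 3 nodes {F, X, T}, right has 9 {M, Y, P, S, W, L, G, B, D}.
  Root X: left subtree has 1 node {F}, right has 1 {T}.
  Root Y: left subtree has 1 node {M}, right has 7 {P, S, W, L, G, B, D}.
    Root P: left subtree has 0 nodes { }, right has 6 {S, W, L, G, B, D}.
      Root D: left subtree has 5 nodes {S, W, L, G, B}, right has 0 { }.
        Root S: left subtree has 0 nodes { }, right has 4 {W, L, G, B}.
          Root W: left subtree has 0 nodes { }, right has 3 {L, G, B}.
            Root L: left subtree has 0 nodes { }, right has 2 {G, B}.
              Root G: left subtree has 0 nodes { }, right has 1 {B}.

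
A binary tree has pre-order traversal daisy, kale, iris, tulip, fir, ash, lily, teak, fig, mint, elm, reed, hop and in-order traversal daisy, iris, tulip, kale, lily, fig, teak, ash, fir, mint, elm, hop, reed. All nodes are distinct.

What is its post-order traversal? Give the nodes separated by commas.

The first element of pre-order is the root; it splits in-order into left and right subtrees.
Root daisy: left subtree has 0 nodes { }, right has 12 {iris, tulip, kale, lily, fig, teak, ash, fir, mint, elm, hop, reed}.
  Root kale: left subtree has 2 nodes {iris, tulip}, right has 9 {lily, fig, teak, ash, fir, mint, elm, hop, reed}.
    Root iris: left subtree has 0 nodes { }, right has 1 {tulip}.
    Root fir: left subtree has 4 nodes {lily, fig, teak, ash}, right has 4 {mint, elm, hop, reed}.
      Root ash: left subtree has 3 nodes {lily, fig, teak}, right has 0 { }.
        Root lily: left subtree has 0 nodes { }, right has 2 {fig, teak}.
          Root teak: left subtree has 1 node {fig}, right has 0 { }.
      Root mint: left subtree has 0 nodes { }, right has 3 {elm, hop, reed}.
        Root elm: left subtree has 0 nodes { }, right has 2 {hop, reed}.
          Root reed: left subtree has 1 node {hop}, right has 0 { }.

tulip, iris, fig, teak, lily, ash, hop, reed, elm, mint, fir, kale, daisy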